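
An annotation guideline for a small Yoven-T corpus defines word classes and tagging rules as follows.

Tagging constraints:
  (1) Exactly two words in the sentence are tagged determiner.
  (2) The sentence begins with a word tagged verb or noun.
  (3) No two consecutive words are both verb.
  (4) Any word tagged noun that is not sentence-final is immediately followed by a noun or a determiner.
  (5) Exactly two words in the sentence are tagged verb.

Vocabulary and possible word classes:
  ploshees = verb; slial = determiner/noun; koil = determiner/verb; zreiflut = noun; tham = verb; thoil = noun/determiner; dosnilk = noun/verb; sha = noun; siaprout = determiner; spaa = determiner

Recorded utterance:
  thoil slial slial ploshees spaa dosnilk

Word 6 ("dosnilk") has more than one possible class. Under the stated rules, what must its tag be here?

verb

Candidates per position — 1:thoil {noun,determiner}; 2:slial {determiner,noun}; 3:slial {determiner,noun}; 4:ploshees {verb}; 5:spaa {determiner}; 6:dosnilk {noun,verb}.
Word 1 cannot be determiner — rule 2 would then fail for every completion. It is noun.
Word 3 cannot be noun — rule 4 would then fail for every completion. It is determiner.
Word 6 cannot be noun — rule 5 would then fail for every completion. It is verb.
Word 2 cannot be determiner — rule 1 would then fail for every completion. It is noun.
So the tagging must be: noun noun determiner verb determiner verb.
Checking: rule 1 ok; rule 2 ok; rule 3 ok; rule 4 ok; rule 5 ok.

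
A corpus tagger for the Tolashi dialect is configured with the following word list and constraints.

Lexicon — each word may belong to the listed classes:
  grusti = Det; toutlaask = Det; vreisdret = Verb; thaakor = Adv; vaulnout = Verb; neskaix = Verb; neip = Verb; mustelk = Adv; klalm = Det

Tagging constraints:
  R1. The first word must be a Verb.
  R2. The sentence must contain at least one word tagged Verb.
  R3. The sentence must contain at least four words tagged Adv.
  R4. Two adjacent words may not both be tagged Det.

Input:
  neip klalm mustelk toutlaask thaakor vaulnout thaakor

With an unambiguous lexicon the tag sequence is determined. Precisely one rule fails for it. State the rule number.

Fixed tagging: Verb Det Adv Det Adv Verb Adv.
Rule check: R1 holds, R2 holds, R3 violated, R4 holds.
Only rule 3 fails.

3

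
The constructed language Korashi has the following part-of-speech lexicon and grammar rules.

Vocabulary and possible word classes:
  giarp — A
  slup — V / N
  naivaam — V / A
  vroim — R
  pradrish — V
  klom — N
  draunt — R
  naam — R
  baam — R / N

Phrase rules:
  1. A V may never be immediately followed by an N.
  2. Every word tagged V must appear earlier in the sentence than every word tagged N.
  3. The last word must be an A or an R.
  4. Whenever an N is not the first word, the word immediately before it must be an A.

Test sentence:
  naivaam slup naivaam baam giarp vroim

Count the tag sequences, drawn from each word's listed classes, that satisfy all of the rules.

Candidates per position — 1:naivaam {V,A}; 2:slup {V,N}; 3:naivaam {V,A}; 4:baam {R,N}; 5:giarp {A}; 6:vroim {R}.
There are 16 candidate sequences in total.
Checking each against the rules leaves 8 sequences.
Count = 8.

8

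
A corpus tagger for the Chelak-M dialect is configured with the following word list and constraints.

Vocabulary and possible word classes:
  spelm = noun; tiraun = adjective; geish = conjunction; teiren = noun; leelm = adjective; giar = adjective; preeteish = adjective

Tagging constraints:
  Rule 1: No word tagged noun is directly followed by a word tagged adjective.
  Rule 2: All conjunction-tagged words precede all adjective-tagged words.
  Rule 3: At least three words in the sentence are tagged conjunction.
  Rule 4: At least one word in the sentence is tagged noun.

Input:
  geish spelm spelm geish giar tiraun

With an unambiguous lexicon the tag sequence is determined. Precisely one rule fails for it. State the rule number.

Fixed tagging: conjunction noun noun conjunction adjective adjective.
Rule check: R1 ok, R2 ok, R3 fails, R4 ok.
Only rule 3 fails.

3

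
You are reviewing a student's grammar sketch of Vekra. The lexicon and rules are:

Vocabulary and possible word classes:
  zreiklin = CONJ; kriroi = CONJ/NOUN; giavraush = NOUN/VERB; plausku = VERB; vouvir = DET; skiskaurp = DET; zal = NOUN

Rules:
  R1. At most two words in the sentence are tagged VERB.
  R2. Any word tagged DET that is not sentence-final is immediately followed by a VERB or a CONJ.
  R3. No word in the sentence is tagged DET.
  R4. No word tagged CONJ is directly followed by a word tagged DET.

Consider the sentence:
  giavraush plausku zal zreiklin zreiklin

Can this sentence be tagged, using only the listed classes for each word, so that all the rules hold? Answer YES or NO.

YES

Candidates per position — 1:giavraush {NOUN,VERB}; 2:plausku {VERB}; 3:zal {NOUN}; 4:zreiklin {CONJ}; 5:zreiklin {CONJ}.
One satisfying assignment: NOUN VERB NOUN CONJ CONJ.
Check: rule 1 ok; rule 2 ok; rule 3 ok; rule 4 ok.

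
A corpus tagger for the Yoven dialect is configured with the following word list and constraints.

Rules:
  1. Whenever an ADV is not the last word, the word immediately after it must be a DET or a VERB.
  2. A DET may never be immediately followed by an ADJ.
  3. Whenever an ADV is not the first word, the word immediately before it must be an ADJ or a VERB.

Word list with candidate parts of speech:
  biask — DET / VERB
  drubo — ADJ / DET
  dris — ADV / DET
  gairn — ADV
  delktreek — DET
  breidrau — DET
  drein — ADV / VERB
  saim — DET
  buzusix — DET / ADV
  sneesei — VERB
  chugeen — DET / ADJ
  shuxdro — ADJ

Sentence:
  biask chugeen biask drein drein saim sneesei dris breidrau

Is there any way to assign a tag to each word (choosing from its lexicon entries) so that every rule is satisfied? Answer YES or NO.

YES

Candidates per position — 1:biask {DET,VERB}; 2:chugeen {DET,ADJ}; 3:biask {DET,VERB}; 4:drein {ADV,VERB}; 5:drein {ADV,VERB}; 6:saim {DET}; 7:sneesei {VERB}; 8:dris {ADV,DET}; 9:breidrau {DET}.
One satisfying assignment: DET DET DET VERB ADV DET VERB ADV DET.
Rule-by-rule: rule 1 holds; rule 2 holds; rule 3 holds.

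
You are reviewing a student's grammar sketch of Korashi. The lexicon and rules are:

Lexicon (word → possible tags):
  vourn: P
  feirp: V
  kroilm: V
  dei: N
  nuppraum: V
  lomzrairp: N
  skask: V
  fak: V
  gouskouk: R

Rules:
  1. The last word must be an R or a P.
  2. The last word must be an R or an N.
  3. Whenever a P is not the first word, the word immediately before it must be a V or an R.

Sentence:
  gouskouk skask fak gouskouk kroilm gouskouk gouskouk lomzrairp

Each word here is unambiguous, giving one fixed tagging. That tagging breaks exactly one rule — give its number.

1

Fixed tagging: R V V R V R R N.
Rule check: R1 fails, R2 ok, R3 ok.
Only rule 1 fails.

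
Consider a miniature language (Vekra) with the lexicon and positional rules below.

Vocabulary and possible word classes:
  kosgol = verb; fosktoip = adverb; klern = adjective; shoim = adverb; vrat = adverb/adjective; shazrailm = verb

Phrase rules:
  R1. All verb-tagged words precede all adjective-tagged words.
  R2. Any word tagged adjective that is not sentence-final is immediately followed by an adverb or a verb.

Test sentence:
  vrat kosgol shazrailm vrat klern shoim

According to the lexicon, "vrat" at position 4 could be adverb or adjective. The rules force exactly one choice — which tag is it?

Candidates per position — 1:vrat {adverb,adjective}; 2:kosgol {verb}; 3:shazrailm {verb}; 4:vrat {adverb,adjective}; 5:klern {adjective}; 6:shoim {adverb}.
If word 1 were adjective, no tagging could satisfy rule 1; so word 1 is adverb.
If word 4 were adjective, no tagging could satisfy rule 2; so word 4 is adverb.
The only consistent sequence is: adverb verb verb adverb adjective adverb.
Checking: rule 1 satisfied; rule 2 satisfied.

adverb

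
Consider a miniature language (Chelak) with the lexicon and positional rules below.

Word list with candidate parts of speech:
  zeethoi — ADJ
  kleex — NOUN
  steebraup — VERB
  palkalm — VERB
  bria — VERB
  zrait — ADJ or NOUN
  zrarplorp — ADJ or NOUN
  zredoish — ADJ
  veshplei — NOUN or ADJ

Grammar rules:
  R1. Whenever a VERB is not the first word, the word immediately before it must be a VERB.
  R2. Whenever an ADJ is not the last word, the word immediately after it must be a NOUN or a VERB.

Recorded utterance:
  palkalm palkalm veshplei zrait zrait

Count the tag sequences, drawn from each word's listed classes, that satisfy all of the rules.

Candidates per position — 1:palkalm {VERB}; 2:palkalm {VERB}; 3:veshplei {NOUN,ADJ}; 4:zrait {ADJ,NOUN}; 5:zrait {ADJ,NOUN}.
There are 8 candidate sequences in total.
The sequences that satisfy every rule: VERB VERB NOUN ADJ NOUN; VERB VERB NOUN NOUN ADJ; VERB VERB NOUN NOUN NOUN; VERB VERB ADJ NOUN ADJ; VERB VERB ADJ NOUN NOUN.
Count = 5.

5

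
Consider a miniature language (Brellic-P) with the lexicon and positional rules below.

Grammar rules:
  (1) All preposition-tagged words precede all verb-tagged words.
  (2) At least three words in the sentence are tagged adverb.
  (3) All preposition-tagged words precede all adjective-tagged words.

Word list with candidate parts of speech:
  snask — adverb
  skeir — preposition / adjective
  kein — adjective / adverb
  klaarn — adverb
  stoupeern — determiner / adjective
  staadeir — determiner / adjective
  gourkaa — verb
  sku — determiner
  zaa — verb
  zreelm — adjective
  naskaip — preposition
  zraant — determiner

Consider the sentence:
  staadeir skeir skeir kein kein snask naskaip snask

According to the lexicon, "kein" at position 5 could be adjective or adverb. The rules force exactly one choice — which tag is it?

adverb

Candidates per position — 1:staadeir {determiner,adjective}; 2:skeir {preposition,adjective}; 3:skeir {preposition,adjective}; 4:kein {adjective,adverb}; 5:kein {adjective,adverb}; 6:snask {adverb}; 7:naskaip {preposition}; 8:snask {adverb}.
At position 1, choosing adjective makes rule 3 impossible to satisfy; hence determiner.
At position 2, choosing adjective makes rule 3 impossible to satisfy; hence preposition.
At position 3, choosing adjective makes rule 3 impossible to satisfy; hence preposition.
At position 4, choosing adjective makes rule 3 impossible to satisfy; hence adverb.
At position 5, choosing adjective makes rule 3 impossible to satisfy; hence adverb.
That leaves exactly one tagging: determiner preposition preposition adverb adverb adverb preposition adverb.
Verifying each rule — rule 1 satisfied; rule 2 satisfied; rule 3 satisfied.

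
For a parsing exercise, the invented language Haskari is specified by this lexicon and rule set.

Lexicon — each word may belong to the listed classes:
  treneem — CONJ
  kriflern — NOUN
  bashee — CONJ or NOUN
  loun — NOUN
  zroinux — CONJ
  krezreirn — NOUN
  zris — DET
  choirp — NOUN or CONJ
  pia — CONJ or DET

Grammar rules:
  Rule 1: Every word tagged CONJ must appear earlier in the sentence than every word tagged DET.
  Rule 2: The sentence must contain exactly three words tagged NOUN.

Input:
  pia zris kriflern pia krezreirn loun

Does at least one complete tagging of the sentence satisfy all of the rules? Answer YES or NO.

YES

Candidates per position — 1:pia {CONJ,DET}; 2:zris {DET}; 3:kriflern {NOUN}; 4:pia {CONJ,DET}; 5:krezreirn {NOUN}; 6:loun {NOUN}.
One satisfying assignment: DET DET NOUN DET NOUN NOUN.
Check: rule 1 ok; rule 2 ok.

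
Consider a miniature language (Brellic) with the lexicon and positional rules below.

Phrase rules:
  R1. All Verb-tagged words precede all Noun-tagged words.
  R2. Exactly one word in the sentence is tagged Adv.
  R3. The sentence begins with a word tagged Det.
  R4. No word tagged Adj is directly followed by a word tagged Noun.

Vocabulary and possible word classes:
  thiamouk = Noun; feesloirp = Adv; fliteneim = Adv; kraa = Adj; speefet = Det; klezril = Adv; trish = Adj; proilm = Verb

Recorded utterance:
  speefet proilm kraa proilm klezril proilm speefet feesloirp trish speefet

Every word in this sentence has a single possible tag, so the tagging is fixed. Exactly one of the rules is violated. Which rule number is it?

2

Fixed tagging: Det Verb Adj Verb Adv Verb Det Adv Adj Det.
Checking each rule: R1 holds, R2 violated, R3 holds, R4 holds.
Only rule 2 fails.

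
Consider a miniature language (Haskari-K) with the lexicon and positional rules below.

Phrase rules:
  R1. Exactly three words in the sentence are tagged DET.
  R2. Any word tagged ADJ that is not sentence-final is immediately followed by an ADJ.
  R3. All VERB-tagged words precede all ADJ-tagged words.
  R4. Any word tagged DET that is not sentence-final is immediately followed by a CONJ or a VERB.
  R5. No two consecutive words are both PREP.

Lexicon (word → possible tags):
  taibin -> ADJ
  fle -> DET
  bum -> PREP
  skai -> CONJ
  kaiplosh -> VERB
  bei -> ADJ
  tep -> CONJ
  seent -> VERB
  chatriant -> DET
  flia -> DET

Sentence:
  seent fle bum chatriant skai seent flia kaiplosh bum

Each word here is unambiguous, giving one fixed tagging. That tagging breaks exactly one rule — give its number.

Fixed tagging: VERB DET PREP DET CONJ VERB DET VERB PREP.
Rule check: R1 holds, R2 holds, R3 holds, R4 violated, R5 holds.
Only rule 4 fails.

4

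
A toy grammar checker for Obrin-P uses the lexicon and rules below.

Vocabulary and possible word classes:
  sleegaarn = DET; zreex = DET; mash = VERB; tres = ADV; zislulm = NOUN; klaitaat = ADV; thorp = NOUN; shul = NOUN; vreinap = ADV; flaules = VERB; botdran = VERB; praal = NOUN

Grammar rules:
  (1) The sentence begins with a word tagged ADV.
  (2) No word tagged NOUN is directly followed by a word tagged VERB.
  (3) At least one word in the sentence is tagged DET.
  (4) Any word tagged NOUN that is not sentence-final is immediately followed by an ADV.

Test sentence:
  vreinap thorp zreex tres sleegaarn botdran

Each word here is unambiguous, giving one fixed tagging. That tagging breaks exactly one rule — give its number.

4

Fixed tagging: ADV NOUN DET ADV DET VERB.
Checking each rule: R1 pass, R2 pass, R3 pass, R4 fail.
Only rule 4 fails.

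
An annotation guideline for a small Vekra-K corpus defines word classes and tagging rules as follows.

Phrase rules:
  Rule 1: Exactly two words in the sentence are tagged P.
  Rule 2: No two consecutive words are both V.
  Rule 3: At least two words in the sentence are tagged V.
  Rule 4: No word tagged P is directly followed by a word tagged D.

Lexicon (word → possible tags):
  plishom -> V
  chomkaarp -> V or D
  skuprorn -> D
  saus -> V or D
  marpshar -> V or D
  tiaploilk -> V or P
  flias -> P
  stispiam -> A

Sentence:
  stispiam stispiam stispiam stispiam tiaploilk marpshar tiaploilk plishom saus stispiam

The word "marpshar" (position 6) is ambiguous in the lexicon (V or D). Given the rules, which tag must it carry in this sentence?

Candidates per position — 1:stispiam {A}; 2:stispiam {A}; 3:stispiam {A}; 4:stispiam {A}; 5:tiaploilk {V,P}; 6:marpshar {V,D}; 7:tiaploilk {V,P}; 8:plishom {V}; 9:saus {V,D}; 10:stispiam {A}.
Position 5: V is ruled out by rule 1; that leaves P.
Position 6: D is ruled out by rule 4; that leaves V.
Position 7: V is ruled out by rule 1; that leaves P.
Position 9: V is ruled out by rule 2; that leaves D.
So the tagging must be: A A A A P V P V D A.
Rule-by-rule: rule 1 holds; rule 2 holds; rule 3 holds; rule 4 holds.

V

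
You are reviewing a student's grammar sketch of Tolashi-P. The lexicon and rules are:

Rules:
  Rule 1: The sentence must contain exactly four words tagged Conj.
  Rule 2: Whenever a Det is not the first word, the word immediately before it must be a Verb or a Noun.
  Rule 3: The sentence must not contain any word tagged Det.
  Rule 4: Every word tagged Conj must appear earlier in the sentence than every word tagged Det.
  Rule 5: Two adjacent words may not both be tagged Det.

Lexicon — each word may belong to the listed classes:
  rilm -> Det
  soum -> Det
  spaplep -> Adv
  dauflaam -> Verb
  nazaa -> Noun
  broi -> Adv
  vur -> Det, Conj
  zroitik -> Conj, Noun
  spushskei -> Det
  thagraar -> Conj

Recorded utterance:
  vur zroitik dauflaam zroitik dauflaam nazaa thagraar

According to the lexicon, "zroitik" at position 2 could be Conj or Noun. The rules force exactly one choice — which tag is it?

Conj

Candidates per position — 1:vur {Det,Conj}; 2:zroitik {Conj,Noun}; 3:dauflaam {Verb}; 4:zroitik {Conj,Noun}; 5:dauflaam {Verb}; 6:nazaa {Noun}; 7:thagraar {Conj}.
Word 1 cannot be Det — rule 1 would then fail for every completion. It is Conj.
Word 2 cannot be Noun — rule 1 would then fail for every completion. It is Conj.
Word 4 cannot be Noun — rule 1 would then fail for every completion. It is Conj.
The only consistent sequence is: Conj Conj Verb Conj Verb Noun Conj.
Check: rule 1 ok; rule 2 ok; rule 3 ok; rule 4 ok; rule 5 ok.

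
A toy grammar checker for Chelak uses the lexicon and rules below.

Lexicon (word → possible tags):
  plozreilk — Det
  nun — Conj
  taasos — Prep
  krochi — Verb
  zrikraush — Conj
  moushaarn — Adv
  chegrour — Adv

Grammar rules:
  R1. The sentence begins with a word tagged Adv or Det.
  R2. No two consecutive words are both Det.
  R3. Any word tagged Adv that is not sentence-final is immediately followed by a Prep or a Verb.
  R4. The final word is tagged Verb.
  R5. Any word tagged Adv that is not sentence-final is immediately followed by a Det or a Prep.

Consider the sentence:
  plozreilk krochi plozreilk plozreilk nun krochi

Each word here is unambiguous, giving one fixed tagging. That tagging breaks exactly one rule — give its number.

Fixed tagging: Det Verb Det Det Conj Verb.
Applying the rules: R1 ✓, R2 ✗, R3 ✓, R4 ✓, R5 ✓.
Only rule 2 fails.

2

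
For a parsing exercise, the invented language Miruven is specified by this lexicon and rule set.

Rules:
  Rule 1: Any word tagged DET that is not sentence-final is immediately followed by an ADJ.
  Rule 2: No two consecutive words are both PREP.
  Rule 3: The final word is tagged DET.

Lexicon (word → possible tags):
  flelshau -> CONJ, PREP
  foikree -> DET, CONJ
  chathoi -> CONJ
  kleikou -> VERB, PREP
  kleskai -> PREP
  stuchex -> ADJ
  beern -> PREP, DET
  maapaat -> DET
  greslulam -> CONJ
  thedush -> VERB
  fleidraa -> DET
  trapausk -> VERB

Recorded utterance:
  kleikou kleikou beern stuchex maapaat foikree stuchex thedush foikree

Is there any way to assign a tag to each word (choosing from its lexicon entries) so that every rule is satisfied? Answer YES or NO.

NO

Candidates per position — 1:kleikou {VERB,PREP}; 2:kleikou {VERB,PREP}; 3:beern {PREP,DET}; 4:stuchex {ADJ}; 5:maapaat {DET}; 6:foikree {DET,CONJ}; 7:stuchex {ADJ}; 8:thedush {VERB}; 9:foikree {DET,CONJ}.
Rule 1 cannot be satisfied by any choice of tags from the lexicon.
So there is no consistent tagging.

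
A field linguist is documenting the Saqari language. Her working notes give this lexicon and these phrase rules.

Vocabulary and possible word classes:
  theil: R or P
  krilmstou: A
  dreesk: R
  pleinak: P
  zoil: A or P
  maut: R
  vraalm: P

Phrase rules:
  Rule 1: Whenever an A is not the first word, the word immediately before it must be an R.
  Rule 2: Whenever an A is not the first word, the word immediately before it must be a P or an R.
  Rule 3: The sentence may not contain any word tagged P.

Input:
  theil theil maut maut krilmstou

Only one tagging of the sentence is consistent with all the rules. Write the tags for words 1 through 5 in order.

Candidates per position — 1:theil {R,P}; 2:theil {R,P}; 3:maut {R}; 4:maut {R}; 5:krilmstou {A}.
At position 1, choosing P makes rule 3 impossible to satisfy; hence R.
At position 2, choosing P makes rule 3 impossible to satisfy; hence R.
The unique satisfying tagging is: R R R R A.
Check: rule 1 holds; rule 2 holds; rule 3 holds.

R R R R A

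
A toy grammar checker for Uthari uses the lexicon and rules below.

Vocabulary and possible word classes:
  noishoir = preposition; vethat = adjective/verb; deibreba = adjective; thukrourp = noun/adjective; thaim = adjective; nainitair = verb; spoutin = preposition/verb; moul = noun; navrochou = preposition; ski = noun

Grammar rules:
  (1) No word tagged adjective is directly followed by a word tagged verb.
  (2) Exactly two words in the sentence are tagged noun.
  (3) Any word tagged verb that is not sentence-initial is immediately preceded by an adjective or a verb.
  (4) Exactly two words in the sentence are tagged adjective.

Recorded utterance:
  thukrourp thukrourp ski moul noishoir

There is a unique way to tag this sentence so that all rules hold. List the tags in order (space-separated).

adjective adjective noun noun preposition

Candidates per position — 1:thukrourp {noun,adjective}; 2:thukrourp {noun,adjective}; 3:ski {noun}; 4:moul {noun}; 5:noishoir {preposition}.
Word 1 cannot be noun — rule 2 would then fail for every completion. It is adjective.
Word 2 cannot be noun — rule 2 would then fail for every completion. It is adjective.
So the tagging must be: adjective adjective noun noun preposition.
Rule-by-rule: rule 1 ✓; rule 2 ✓; rule 3 ✓; rule 4 ✓.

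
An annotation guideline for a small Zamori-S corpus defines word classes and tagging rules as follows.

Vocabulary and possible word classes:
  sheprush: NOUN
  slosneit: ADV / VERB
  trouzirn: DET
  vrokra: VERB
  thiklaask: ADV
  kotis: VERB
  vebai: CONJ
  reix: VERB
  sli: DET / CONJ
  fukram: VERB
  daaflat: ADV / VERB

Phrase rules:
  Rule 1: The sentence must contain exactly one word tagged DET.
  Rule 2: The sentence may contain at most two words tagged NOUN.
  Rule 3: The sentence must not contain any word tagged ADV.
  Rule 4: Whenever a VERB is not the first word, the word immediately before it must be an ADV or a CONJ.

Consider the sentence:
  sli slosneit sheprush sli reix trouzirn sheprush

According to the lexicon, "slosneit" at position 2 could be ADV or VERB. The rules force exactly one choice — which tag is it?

Candidates per position — 1:sli {DET,CONJ}; 2:slosneit {ADV,VERB}; 3:sheprush {NOUN}; 4:sli {DET,CONJ}; 5:reix {VERB}; 6:trouzirn {DET}; 7:sheprush {NOUN}.
At position 1, choosing DET makes rule 1 impossible to satisfy; hence CONJ.
At position 2, choosing ADV makes rule 3 impossible to satisfy; hence VERB.
At position 4, choosing DET makes rule 1 impossible to satisfy; hence CONJ.
That leaves exactly one tagging: CONJ VERB NOUN CONJ VERB DET NOUN.
Verifying each rule — rule 1 ok; rule 2 ok; rule 3 ok; rule 4 ok.

VERB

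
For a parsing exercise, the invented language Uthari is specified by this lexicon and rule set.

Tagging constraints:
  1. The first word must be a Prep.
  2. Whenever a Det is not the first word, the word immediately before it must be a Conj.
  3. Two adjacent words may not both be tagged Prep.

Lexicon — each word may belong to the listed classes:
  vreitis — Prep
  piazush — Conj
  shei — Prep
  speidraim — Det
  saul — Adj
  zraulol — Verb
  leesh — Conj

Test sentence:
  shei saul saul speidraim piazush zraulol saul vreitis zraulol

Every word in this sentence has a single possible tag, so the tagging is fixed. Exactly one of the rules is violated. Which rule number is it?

Fixed tagging: Prep Adj Adj Det Conj Verb Adj Prep Verb.
Applying the rules: R1 holds, R2 violated, R3 holds.
Only rule 2 fails.

2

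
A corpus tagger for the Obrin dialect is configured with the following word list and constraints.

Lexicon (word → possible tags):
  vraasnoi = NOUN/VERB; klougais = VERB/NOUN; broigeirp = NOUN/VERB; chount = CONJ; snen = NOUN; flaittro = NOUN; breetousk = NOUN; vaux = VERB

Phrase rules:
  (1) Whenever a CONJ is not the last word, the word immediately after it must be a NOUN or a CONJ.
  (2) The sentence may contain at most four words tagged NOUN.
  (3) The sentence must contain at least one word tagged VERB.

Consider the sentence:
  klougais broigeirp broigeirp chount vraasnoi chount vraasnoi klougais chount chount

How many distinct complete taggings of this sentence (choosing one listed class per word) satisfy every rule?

11

Candidates per position — 1:klougais {VERB,NOUN}; 2:broigeirp {NOUN,VERB}; 3:broigeirp {NOUN,VERB}; 4:chount {CONJ}; 5:vraasnoi {NOUN,VERB}; 6:chount {CONJ}; 7:vraasnoi {NOUN,VERB}; 8:klougais {VERB,NOUN}; 9:chount {CONJ}; 10:chount {CONJ}.
There are 64 candidate sequences in total.
Checking each against the rules leaves 11 sequences.
Count = 11.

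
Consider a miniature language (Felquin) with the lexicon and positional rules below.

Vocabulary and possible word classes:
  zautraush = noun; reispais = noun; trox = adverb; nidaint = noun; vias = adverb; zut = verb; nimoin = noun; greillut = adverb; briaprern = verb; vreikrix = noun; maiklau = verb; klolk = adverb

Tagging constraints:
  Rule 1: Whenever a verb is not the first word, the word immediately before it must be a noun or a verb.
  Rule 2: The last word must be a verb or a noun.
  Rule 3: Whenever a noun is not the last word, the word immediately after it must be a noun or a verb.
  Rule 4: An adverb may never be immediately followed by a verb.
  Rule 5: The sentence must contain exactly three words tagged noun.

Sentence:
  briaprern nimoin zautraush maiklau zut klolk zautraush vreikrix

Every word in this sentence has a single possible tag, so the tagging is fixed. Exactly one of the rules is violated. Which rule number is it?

5

Fixed tagging: verb noun noun verb verb adverb noun noun.
Checking each rule: R1 pass, R2 pass, R3 pass, R4 pass, R5 fail.
Only rule 5 fails.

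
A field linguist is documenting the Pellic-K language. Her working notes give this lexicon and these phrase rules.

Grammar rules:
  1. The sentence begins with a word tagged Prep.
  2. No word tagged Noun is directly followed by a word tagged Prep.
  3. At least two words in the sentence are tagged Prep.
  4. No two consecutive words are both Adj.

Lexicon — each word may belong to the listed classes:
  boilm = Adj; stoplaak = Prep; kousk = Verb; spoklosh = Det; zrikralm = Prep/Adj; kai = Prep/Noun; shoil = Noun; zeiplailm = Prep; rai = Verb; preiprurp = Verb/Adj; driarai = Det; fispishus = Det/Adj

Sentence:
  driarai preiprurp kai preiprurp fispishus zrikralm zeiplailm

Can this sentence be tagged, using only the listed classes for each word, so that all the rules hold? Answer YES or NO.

NO

Candidates per position — 1:driarai {Det}; 2:preiprurp {Verb,Adj}; 3:kai {Prep,Noun}; 4:preiprurp {Verb,Adj}; 5:fispishus {Det,Adj}; 6:zrikralm {Prep,Adj}; 7:zeiplailm {Prep}.
Rule 1 cannot be satisfied by any choice of tags from the lexicon.
So there is no consistent tagging.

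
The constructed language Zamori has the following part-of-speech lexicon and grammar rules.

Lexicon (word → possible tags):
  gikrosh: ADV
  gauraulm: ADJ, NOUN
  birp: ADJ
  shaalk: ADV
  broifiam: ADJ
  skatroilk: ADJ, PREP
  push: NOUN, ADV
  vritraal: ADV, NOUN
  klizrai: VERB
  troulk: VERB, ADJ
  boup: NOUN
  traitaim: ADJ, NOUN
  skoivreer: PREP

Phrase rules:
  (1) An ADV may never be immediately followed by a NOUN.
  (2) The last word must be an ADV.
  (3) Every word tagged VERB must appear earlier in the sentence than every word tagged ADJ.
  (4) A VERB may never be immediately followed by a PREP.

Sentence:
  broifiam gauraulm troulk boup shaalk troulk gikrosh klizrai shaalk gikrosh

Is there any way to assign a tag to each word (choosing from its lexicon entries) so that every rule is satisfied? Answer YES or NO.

Candidates per position — 1:broifiam {ADJ}; 2:gauraulm {ADJ,NOUN}; 3:troulk {VERB,ADJ}; 4:boup {NOUN}; 5:shaalk {ADV}; 6:troulk {VERB,ADJ}; 7:gikrosh {ADV}; 8:klizrai {VERB}; 9:shaalk {ADV}; 10:gikrosh {ADV}.
Rule 3 cannot be satisfied by any choice of tags from the lexicon.
So there is no consistent tagging.

NO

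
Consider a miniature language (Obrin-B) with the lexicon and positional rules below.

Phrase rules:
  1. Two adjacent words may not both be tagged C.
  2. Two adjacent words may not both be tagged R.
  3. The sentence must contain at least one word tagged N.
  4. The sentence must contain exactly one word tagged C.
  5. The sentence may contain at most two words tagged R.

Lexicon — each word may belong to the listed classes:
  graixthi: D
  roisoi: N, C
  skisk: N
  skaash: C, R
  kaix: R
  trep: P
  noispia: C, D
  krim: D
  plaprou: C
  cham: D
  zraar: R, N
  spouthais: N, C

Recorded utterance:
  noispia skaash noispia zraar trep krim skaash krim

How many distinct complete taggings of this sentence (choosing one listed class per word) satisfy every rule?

Candidates per position — 1:noispia {C,D}; 2:skaash {C,R}; 3:noispia {C,D}; 4:zraar {R,N}; 5:trep {P}; 6:krim {D}; 7:skaash {C,R}; 8:krim {D}.
There are 32 candidate sequences in total.
The sequences that satisfy every rule: C R D N P D R D; D C D N P D R D; D R C N P D R D; D R D N P D C D.
Count = 4.

4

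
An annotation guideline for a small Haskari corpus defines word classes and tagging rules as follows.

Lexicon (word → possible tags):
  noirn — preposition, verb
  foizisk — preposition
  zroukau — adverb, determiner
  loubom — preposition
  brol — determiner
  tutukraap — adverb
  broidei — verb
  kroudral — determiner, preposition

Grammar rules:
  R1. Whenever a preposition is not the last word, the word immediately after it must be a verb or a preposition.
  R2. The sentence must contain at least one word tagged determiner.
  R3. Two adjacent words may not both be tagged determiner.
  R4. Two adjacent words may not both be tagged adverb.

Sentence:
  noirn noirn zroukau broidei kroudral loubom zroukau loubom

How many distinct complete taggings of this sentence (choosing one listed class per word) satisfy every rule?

Candidates per position — 1:noirn {preposition,verb}; 2:noirn {preposition,verb}; 3:zroukau {adverb,determiner}; 4:broidei {verb}; 5:kroudral {determiner,preposition}; 6:loubom {preposition}; 7:zroukau {adverb,determiner}; 8:loubom {preposition}.
There are 32 candidate sequences in total.
Rule 1 cannot be satisfied by any choice of tags from the lexicon.
So there is no consistent tagging.
Count = 0.

0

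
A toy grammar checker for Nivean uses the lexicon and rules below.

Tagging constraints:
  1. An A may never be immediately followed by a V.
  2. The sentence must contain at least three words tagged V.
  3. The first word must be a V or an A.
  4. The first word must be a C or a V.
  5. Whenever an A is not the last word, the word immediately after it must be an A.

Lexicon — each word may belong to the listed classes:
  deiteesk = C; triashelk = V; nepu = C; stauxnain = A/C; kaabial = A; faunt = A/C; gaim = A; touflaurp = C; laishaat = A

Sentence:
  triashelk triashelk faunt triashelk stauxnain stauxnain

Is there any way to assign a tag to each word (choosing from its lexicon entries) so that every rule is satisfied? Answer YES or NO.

YES

Candidates per position — 1:triashelk {V}; 2:triashelk {V}; 3:faunt {A,C}; 4:triashelk {V}; 5:stauxnain {A,C}; 6:stauxnain {A,C}.
One satisfying assignment: V V C V A A.
Checking: rule 1 ✓; rule 2 ✓; rule 3 ✓; rule 4 ✓; rule 5 ✓.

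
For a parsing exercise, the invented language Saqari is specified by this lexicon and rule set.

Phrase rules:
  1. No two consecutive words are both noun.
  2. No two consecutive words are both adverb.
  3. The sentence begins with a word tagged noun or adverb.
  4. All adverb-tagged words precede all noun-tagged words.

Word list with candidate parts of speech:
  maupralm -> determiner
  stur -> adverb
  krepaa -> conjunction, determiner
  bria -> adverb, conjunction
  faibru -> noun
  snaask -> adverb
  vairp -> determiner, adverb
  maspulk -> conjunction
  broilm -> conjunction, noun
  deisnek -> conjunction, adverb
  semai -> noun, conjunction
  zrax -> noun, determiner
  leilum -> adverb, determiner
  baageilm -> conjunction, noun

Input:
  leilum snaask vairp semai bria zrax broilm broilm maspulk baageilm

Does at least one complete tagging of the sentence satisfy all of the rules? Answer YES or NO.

Candidates per position — 1:leilum {adverb,determiner}; 2:snaask {adverb}; 3:vairp {determiner,adverb}; 4:semai {noun,conjunction}; 5:bria {adverb,conjunction}; 6:zrax {noun,determiner}; 7:broilm {conjunction,noun}; 8:broilm {conjunction,noun}; 9:maspulk {conjunction}; 10:baageilm {conjunction,noun}.
Every candidate sequence violates at least one rule; no consistent tagging exists.

NO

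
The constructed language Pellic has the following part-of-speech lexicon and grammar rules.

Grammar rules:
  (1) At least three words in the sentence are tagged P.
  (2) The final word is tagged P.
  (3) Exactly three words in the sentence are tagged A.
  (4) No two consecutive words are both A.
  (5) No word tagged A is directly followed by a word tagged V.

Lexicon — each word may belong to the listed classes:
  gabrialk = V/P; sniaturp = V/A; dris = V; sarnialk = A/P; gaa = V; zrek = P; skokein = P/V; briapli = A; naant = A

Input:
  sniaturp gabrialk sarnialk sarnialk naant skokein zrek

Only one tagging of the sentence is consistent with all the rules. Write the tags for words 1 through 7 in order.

A P A P A P P

Candidates per position — 1:sniaturp {V,A}; 2:gabrialk {V,P}; 3:sarnialk {A,P}; 4:sarnialk {A,P}; 5:naant {A}; 6:skokein {P,V}; 7:zrek {P}.
Position 4: tagging it A would leave rule 4 unsatisfiable, so it must be P.
Position 6: tagging it V would leave rule 5 unsatisfiable, so it must be P.
Position 1: tagging it V would leave rule 3 unsatisfiable, so it must be A.
Position 2: tagging it V would leave rule 5 unsatisfiable, so it must be P.
Position 3: tagging it P would leave rule 3 unsatisfiable, so it must be A.
The unique satisfying tagging is: A P A P A P P.
Rule-by-rule: rule 1 holds; rule 2 holds; rule 3 holds; rule 4 holds; rule 5 holds.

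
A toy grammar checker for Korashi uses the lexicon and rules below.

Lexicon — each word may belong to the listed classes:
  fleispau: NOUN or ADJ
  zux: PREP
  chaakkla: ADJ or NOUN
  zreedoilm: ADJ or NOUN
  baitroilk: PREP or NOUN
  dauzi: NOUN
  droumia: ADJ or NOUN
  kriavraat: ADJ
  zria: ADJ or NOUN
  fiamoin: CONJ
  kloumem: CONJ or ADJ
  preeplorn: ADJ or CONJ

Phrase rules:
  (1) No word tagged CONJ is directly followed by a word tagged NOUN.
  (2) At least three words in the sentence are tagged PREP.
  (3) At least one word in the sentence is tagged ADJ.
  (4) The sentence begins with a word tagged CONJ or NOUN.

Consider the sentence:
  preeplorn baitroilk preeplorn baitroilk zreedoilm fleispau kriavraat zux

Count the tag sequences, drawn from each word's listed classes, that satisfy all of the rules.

8

Candidates per position — 1:preeplorn {ADJ,CONJ}; 2:baitroilk {PREP,NOUN}; 3:preeplorn {ADJ,CONJ}; 4:baitroilk {PREP,NOUN}; 5:zreedoilm {ADJ,NOUN}; 6:fleispau {NOUN,ADJ}; 7:kriavraat {ADJ}; 8:zux {PREP}.
There are 64 candidate sequences in total.
Checking each against the rules leaves 8 sequences.
Count = 8.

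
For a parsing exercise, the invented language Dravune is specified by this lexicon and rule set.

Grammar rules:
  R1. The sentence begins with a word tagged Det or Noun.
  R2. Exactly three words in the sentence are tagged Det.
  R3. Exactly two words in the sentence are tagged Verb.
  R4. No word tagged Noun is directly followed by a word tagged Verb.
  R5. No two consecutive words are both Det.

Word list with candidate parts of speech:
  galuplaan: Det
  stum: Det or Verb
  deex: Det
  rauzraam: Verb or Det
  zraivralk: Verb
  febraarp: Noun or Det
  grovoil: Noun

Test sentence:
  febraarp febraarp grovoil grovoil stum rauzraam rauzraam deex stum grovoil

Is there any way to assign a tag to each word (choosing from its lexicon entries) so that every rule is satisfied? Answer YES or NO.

Candidates per position — 1:febraarp {Noun,Det}; 2:febraarp {Noun,Det}; 3:grovoil {Noun}; 4:grovoil {Noun}; 5:stum {Det,Verb}; 6:rauzraam {Verb,Det}; 7:rauzraam {Verb,Det}; 8:deex {Det}; 9:stum {Det,Verb}; 10:grovoil {Noun}.
Every candidate sequence violates at least one rule; no consistent tagging exists.

NO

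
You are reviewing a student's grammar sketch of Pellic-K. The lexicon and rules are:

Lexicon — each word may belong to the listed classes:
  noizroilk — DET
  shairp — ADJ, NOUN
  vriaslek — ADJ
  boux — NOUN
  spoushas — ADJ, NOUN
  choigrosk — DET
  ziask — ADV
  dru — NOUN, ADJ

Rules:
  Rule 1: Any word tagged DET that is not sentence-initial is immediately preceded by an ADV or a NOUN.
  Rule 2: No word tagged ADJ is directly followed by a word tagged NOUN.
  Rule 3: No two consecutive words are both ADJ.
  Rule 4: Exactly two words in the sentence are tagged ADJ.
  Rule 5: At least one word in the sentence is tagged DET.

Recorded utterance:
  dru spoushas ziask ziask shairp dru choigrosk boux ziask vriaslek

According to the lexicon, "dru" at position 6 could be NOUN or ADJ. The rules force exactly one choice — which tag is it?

Candidates per position — 1:dru {NOUN,ADJ}; 2:spoushas {ADJ,NOUN}; 3:ziask {ADV}; 4:ziask {ADV}; 5:shairp {ADJ,NOUN}; 6:dru {NOUN,ADJ}; 7:choigrosk {DET}; 8:boux {NOUN}; 9:ziask {ADV}; 10:vriaslek {ADJ}.
Position 6: ADJ is ruled out by rule 1; that leaves NOUN.
Position 5: ADJ is ruled out by rule 2; that leaves NOUN.
The remaining ambiguous positions (1, 2) are resolved jointly — only one combination satisfies every rule.
That leaves exactly one tagging: NOUN ADJ ADV ADV NOUN NOUN DET NOUN ADV ADJ.
Rule-by-rule: rule 1 satisfied; rule 2 satisfied; rule 3 satisfied; rule 4 satisfied; rule 5 satisfied.

NOUN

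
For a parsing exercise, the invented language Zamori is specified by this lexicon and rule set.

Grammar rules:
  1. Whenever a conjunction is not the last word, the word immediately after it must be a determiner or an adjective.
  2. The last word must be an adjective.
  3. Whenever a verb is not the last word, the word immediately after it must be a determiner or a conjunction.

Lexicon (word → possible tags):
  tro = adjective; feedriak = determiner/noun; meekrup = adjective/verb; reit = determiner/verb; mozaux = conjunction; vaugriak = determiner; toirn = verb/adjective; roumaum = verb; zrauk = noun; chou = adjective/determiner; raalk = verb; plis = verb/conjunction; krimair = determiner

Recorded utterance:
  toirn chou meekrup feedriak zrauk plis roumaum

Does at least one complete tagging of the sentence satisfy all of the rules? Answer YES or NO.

Candidates per position — 1:toirn {verb,adjective}; 2:chou {adjective,determiner}; 3:meekrup {adjective,verb}; 4:feedriak {determiner,noun}; 5:zrauk {noun}; 6:plis {verb,conjunction}; 7:roumaum {verb}.
Rule 2 cannot be satisfied by any choice of tags from the lexicon.
So there is no consistent tagging.

NO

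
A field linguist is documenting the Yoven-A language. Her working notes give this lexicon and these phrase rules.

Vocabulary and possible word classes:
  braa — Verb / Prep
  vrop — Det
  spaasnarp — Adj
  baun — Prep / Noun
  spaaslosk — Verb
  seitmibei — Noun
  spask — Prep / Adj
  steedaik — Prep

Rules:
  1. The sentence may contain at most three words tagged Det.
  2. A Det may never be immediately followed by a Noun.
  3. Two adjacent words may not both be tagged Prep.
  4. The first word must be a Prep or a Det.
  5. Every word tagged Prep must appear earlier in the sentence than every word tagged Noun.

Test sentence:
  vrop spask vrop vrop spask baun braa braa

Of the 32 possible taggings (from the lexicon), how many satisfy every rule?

Candidates per position — 1:vrop {Det}; 2:spask {Prep,Adj}; 3:vrop {Det}; 4:vrop {Det}; 5:spask {Prep,Adj}; 6:baun {Prep,Noun}; 7:braa {Verb,Prep}; 8:braa {Verb,Prep}.
There are 32 candidate sequences in total.
Checking each against the rules leaves 8 sequences.
Count = 8.

8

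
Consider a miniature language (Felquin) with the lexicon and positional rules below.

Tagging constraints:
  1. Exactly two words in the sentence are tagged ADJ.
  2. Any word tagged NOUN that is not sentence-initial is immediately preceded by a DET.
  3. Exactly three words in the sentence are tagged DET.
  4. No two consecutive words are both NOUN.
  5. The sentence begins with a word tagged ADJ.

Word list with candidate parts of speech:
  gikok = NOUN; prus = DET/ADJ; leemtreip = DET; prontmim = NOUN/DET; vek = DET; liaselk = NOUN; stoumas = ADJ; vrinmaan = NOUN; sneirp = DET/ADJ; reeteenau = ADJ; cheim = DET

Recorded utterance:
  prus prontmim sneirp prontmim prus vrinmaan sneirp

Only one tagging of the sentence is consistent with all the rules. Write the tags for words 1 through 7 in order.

Candidates per position — 1:prus {DET,ADJ}; 2:prontmim {NOUN,DET}; 3:sneirp {DET,ADJ}; 4:prontmim {NOUN,DET}; 5:prus {DET,ADJ}; 6:vrinmaan {NOUN}; 7:sneirp {DET,ADJ}.
At position 1, choosing DET makes rule 5 impossible to satisfy; hence ADJ.
At position 2, choosing NOUN makes rule 2 impossible to satisfy; hence DET.
At position 5, choosing ADJ makes rule 2 impossible to satisfy; hence DET.
The remaining ambiguous positions (3, 4, 7) are resolved jointly — only one combination satisfies every rule.
So the tagging must be: ADJ DET DET NOUN DET NOUN ADJ.
Verifying each rule — rule 1 ok; rule 2 ok; rule 3 ok; rule 4 ok; rule 5 ok.

ADJ DET DET NOUN DET NOUN ADJ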